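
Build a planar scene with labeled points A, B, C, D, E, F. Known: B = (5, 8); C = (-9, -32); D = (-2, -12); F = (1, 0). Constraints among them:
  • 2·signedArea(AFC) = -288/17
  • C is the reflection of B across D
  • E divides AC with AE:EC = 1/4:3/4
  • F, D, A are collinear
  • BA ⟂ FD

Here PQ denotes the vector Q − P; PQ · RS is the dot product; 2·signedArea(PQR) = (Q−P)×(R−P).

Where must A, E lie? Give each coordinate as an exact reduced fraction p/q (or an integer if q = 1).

1. A_x = 53/17  [F, D, A are collinear ∩ BA ⟂ FD]
2. A_y = 144/17  [F, D, A are collinear ∩ BA ⟂ FD]
   → A = (53/17, 144/17)
3. E_x = 3/34  [E divides AC with AE:EC = 1/4:3/4]
4. E_y = -28/17  [E divides AC with AE:EC = 1/4:3/4]
   → E = (3/34, -28/17)

A = (53/17, 144/17)
E = (3/34, -28/17)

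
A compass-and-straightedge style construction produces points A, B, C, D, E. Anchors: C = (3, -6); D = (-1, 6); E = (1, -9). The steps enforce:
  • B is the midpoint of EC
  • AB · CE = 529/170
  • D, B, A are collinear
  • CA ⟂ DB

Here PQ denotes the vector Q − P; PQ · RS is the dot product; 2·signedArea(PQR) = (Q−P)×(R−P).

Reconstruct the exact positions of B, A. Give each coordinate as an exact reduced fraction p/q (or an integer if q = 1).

A = (147/85, -534/85)
B = (2, -15/2)

1. B_x = 2  [B is the midpoint of EC]
2. B_y = -15/2  [B is the midpoint of EC]
   → B = (2, -15/2)
3. A_x = 147/85  [D, B, A are collinear ∩ CA ⟂ DB]
4. A_y = -534/85  [D, B, A are collinear ∩ CA ⟂ DB]
   → A = (147/85, -534/85)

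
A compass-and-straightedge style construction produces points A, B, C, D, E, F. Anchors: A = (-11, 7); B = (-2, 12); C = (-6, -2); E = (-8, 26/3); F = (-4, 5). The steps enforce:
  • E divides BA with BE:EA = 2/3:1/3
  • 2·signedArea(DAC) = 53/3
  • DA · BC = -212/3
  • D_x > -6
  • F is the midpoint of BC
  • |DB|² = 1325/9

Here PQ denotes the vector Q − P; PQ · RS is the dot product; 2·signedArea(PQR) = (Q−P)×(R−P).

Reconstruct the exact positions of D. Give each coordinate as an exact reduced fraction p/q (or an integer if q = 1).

D = (-16/3, 1/3)

1. D_x = -16/3  [2·signedArea(DAC) = 53/3 ∩ DA · BC = -212/3]
2. D_y = 1/3  [2·signedArea(DAC) = 53/3 ∩ DA · BC = -212/3]
   → D = (-16/3, 1/3)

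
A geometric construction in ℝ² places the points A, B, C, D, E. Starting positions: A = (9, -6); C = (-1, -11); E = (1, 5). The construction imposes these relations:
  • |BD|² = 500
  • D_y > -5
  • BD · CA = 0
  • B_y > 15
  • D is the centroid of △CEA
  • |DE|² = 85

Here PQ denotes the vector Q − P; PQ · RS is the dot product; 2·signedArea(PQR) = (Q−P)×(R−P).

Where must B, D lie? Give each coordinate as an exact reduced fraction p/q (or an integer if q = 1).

1. D_x = 3  [D is the centroid of △CEA]
2. D_y = -4  [D is the centroid of △CEA]
   → D = (3, -4)
3. B_x = -7  [line -10·x + -5·y + 10 = 0 ∩ |BD|² = 500]
4. B_y = 16  [line -10·x + -5·y + 10 = 0 ∩ |BD|² = 500]
   → B = (-7, 16)

B = (-7, 16)
D = (3, -4)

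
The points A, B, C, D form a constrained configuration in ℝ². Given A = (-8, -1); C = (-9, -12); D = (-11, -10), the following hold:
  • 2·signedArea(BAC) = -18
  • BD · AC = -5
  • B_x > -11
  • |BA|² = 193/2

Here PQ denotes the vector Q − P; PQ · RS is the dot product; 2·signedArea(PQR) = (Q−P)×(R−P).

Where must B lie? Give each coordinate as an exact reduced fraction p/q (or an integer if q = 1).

1. B_x = -21/2  [2·signedArea(BAC) = -18 ∩ BD · AC = -5]
2. B_y = -21/2  [2·signedArea(BAC) = -18 ∩ BD · AC = -5]
   → B = (-21/2, -21/2)

B = (-21/2, -21/2)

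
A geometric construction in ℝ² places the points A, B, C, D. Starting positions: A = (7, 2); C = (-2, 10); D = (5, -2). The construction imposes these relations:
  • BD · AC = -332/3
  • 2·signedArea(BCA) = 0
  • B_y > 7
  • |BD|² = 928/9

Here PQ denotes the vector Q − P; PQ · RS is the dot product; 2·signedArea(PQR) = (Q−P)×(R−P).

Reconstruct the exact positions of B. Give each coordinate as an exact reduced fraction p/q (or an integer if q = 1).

1. B_x = 1  [2·signedArea(BCA) = 0 ∩ BD · AC = -332/3]
2. B_y = 22/3  [2·signedArea(BCA) = 0 ∩ BD · AC = -332/3]
   → B = (1, 22/3)

B = (1, 22/3)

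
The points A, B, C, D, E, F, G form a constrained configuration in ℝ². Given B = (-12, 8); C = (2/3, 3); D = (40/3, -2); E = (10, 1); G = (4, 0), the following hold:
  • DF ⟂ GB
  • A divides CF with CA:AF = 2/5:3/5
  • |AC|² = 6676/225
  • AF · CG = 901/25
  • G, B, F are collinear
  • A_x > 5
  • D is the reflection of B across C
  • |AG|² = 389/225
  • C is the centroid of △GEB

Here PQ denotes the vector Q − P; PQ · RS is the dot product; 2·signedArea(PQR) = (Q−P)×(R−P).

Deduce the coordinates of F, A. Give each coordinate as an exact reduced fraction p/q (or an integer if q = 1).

A = (398/75, 11/75)
F = (184/15, -62/15)

1. F_x = 184/15  [G, B, F are collinear ∩ DF ⟂ GB]
2. F_y = -62/15  [G, B, F are collinear ∩ DF ⟂ GB]
   → F = (184/15, -62/15)
3. A_x = 398/75  [A divides CF with CA:AF = 2/5:3/5]
4. A_y = 11/75  [A divides CF with CA:AF = 2/5:3/5]
   → A = (398/75, 11/75)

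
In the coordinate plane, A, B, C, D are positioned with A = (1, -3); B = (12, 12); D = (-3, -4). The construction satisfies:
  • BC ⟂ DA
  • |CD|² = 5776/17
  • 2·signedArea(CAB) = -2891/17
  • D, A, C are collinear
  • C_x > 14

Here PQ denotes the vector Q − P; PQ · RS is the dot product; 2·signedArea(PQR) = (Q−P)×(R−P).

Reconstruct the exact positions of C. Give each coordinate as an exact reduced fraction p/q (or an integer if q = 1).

1. C_x = 253/17  [D, A, C are collinear ∩ BC ⟂ DA]
2. C_y = 8/17  [D, A, C are collinear ∩ BC ⟂ DA]
   → C = (253/17, 8/17)

C = (253/17, 8/17)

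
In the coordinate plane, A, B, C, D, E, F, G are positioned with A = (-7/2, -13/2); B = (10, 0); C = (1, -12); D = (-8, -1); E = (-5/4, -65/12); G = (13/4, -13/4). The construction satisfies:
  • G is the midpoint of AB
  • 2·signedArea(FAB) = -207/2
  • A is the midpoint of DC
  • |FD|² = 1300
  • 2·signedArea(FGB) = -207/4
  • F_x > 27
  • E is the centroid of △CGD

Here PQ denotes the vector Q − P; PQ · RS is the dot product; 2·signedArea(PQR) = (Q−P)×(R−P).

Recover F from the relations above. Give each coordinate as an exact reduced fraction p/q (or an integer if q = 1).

1. F_x = 28  [line -13/4·x + 27/4·y + 337/4 = 0 ∩ |FD|² = 1300]
2. F_y = 1  [line -13/4·x + 27/4·y + 337/4 = 0 ∩ |FD|² = 1300]
   → F = (28, 1)

F = (28, 1)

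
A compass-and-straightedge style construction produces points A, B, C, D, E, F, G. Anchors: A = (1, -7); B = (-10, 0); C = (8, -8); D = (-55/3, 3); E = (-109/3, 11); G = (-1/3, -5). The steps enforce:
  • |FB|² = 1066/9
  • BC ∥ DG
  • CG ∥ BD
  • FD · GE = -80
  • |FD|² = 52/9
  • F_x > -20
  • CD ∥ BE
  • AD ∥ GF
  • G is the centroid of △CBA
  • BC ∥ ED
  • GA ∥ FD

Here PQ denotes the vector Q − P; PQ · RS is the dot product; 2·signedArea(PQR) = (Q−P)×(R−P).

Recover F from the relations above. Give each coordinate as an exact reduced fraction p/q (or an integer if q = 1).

F = (-59/3, 5)

1. F_x = -59/3  [GA ∥ FD ∩ AD ∥ GF]
2. F_y = 5  [GA ∥ FD ∩ AD ∥ GF]
   → F = (-59/3, 5)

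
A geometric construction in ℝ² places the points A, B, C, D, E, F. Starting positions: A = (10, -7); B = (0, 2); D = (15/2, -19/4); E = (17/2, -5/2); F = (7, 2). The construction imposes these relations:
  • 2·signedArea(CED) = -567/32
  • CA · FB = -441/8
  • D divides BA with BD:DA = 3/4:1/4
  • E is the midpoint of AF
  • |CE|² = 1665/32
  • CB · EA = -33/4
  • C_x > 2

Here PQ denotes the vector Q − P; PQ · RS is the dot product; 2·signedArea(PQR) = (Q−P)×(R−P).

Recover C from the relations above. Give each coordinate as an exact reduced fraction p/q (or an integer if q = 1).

C = (17/8, 7/8)

1. C_x = 17/8  [CA · FB = -441/8 ∩ 2·signedArea(CED) = -567/32]
2. C_y = 7/8  [CA · FB = -441/8 ∩ 2·signedArea(CED) = -567/32]
   → C = (17/8, 7/8)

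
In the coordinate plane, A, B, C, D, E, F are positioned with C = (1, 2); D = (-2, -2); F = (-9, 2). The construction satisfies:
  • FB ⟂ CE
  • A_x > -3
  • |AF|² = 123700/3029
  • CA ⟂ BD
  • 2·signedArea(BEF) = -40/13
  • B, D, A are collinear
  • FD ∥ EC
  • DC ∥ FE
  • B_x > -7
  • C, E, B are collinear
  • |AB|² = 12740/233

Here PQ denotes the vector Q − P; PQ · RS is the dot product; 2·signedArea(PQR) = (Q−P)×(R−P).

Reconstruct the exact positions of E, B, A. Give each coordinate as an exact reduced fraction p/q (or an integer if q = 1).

1. E_x = -6  [FD ∥ EC ∩ DC ∥ FE]
2. E_y = 6  [FD ∥ EC ∩ DC ∥ FE]
   → E = (-6, 6)
3. B_x = -85/13  [C, E, B are collinear ∩ FB ⟂ CE]
4. B_y = 82/13  [C, E, B are collinear ∩ FB ⟂ CE]
   → B = (-85/13, 82/13)
5. A_x = -9067/3029  [B, D, A are collinear ∩ CA ⟂ BD]
6. A_y = -550/3029  [B, D, A are collinear ∩ CA ⟂ BD]
   → A = (-9067/3029, -550/3029)

A = (-9067/3029, -550/3029)
B = (-85/13, 82/13)
E = (-6, 6)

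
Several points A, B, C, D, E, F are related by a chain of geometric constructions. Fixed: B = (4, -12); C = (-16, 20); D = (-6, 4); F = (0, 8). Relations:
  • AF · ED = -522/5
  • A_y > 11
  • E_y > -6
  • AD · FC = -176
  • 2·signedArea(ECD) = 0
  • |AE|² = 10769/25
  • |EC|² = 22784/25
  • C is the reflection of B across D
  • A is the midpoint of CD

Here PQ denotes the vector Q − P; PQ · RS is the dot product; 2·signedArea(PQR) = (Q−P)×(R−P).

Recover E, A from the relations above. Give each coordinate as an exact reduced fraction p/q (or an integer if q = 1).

1. A_x = -11  [A is the midpoint of CD]
2. A_y = 12  [A is the midpoint of CD]
   → A = (-11, 12)
3. E_x = 0  [2·signedArea(ECD) = 0 ∩ AF · ED = -522/5]
4. E_y = -28/5  [2·signedArea(ECD) = 0 ∩ AF · ED = -522/5]
   → E = (0, -28/5)

A = (-11, 12)
E = (0, -28/5)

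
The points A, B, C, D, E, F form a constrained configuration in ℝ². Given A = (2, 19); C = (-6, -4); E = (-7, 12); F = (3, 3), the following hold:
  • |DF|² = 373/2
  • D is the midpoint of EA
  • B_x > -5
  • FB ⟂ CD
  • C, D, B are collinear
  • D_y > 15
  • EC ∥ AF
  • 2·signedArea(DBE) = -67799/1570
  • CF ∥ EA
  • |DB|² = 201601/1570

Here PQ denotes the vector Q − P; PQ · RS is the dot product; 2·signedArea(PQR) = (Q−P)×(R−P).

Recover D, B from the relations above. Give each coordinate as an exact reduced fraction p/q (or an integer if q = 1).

1. D_x = -5/2  [D is the midpoint of EA]
2. D_y = 31/2  [D is the midpoint of EA]
   → D = (-5/2, 31/2)
3. B_x = -3534/785  [C, D, B are collinear ∩ FB ⟂ CD]
4. B_y = 3412/785  [C, D, B are collinear ∩ FB ⟂ CD]
   → B = (-3534/785, 3412/785)

B = (-3534/785, 3412/785)
D = (-5/2, 31/2)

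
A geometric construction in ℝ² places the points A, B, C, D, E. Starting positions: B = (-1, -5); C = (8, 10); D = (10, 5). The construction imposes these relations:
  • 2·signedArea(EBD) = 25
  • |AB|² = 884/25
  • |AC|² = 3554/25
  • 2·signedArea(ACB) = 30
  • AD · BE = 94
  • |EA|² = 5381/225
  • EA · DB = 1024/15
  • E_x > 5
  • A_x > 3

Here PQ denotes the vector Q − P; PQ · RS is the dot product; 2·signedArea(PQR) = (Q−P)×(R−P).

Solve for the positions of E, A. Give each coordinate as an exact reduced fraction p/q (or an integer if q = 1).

A = (17/5, -1)
E = (17/3, 10/3)

1. A_x = 17/5  [line 15·x + -9·y + -60 = 0 ∩ |AB|² = 884/25]
2. A_y = -1  [line 15·x + -9·y + -60 = 0 ∩ |AB|² = 884/25]
   → A = (17/5, -1)
3. E_x = 17/3  [2·signedArea(EBD) = 25 ∩ AD · BE = 94]
4. E_y = 10/3  [2·signedArea(EBD) = 25 ∩ AD · BE = 94]
   → E = (17/3, 10/3)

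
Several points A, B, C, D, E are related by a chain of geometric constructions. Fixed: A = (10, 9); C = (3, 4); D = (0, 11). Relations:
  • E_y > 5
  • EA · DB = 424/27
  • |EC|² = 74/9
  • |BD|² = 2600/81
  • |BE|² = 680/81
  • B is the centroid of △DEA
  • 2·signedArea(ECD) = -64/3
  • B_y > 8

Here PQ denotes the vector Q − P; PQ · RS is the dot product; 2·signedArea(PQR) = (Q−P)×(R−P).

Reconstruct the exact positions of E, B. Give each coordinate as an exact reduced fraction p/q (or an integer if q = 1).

B = (46/9, 77/9)
E = (16/3, 17/3)

1. E_x = 16/3  [line -7·x + -3·y + 163/3 = 0 ∩ |EC|² = 74/9]
2. E_y = 17/3  [line -7·x + -3·y + 163/3 = 0 ∩ |EC|² = 74/9]
   → E = (16/3, 17/3)
3. B_x = 46/9  [EA · DB = 424/27 ∩ B is the centroid of △DEA]
4. B_y = 77/9  [EA · DB = 424/27 ∩ B is the centroid of △DEA]
   → B = (46/9, 77/9)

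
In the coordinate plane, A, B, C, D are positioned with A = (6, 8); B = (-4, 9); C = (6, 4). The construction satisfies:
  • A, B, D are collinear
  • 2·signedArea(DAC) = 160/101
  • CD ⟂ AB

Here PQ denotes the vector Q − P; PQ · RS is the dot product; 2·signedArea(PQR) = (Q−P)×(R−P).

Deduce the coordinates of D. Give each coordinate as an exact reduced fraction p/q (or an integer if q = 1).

1. D_x = 646/101  [A, B, D are collinear ∩ CD ⟂ AB]
2. D_y = 804/101  [A, B, D are collinear ∩ CD ⟂ AB]
   → D = (646/101, 804/101)

D = (646/101, 804/101)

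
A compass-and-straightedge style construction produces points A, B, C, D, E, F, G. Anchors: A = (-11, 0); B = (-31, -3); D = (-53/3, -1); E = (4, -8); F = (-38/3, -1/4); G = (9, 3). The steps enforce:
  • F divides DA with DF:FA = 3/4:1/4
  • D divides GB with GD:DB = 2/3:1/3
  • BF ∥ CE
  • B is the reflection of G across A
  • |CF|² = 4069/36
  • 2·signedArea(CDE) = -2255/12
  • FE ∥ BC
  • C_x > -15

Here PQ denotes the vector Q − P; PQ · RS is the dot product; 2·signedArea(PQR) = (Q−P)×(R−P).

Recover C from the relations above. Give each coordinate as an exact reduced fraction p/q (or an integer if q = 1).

C = (-43/3, -43/4)

1. C_x = -43/3  [BF ∥ CE ∩ FE ∥ BC]
2. C_y = -43/4  [BF ∥ CE ∩ FE ∥ BC]
   → C = (-43/3, -43/4)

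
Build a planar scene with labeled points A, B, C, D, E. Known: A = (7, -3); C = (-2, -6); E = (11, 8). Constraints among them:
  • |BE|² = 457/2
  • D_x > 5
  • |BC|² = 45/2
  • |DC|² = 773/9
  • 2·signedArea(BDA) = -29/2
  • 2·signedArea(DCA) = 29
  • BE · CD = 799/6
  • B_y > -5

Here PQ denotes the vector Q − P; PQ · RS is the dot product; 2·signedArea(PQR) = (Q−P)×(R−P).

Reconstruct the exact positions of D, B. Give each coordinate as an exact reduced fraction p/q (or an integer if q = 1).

B = (5/2, -9/2)
D = (16/3, -1/3)

1. D_x = 16/3  [line -3·x + 9·y + 19 = 0 ∩ |DC|² = 773/9]
2. D_y = -1/3  [line -3·x + 9·y + 19 = 0 ∩ |DC|² = 773/9]
   → D = (16/3, -1/3)
3. B_x = 5/2  [2·signedArea(BDA) = -29/2 ∩ BE · CD = 799/6]
4. B_y = -9/2  [2·signedArea(BDA) = -29/2 ∩ BE · CD = 799/6]
   → B = (5/2, -9/2)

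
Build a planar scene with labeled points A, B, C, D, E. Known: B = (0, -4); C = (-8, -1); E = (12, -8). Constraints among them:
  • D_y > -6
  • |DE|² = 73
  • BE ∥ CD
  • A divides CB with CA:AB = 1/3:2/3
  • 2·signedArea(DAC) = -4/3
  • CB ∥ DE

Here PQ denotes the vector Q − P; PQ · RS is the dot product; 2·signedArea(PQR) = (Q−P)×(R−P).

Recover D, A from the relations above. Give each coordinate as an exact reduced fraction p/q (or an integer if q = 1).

1. D_x = 4  [CB ∥ DE ∩ BE ∥ CD]
2. D_y = -5  [CB ∥ DE ∩ BE ∥ CD]
   → D = (4, -5)
3. A_x = -16/3  [A divides CB with CA:AB = 1/3:2/3]
4. A_y = -2  [A divides CB with CA:AB = 1/3:2/3]
   → A = (-16/3, -2)

A = (-16/3, -2)
D = (4, -5)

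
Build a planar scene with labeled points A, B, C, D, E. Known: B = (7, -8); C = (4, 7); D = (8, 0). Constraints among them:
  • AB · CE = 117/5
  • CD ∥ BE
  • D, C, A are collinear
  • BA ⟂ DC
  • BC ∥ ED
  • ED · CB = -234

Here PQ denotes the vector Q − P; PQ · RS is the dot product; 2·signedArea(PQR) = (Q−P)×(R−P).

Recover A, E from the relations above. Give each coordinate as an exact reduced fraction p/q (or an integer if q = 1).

1. A_x = 56/5  [D, C, A are collinear ∩ BA ⟂ DC]
2. A_y = -28/5  [D, C, A are collinear ∩ BA ⟂ DC]
   → A = (56/5, -28/5)
3. E_x = 11  [BC ∥ ED ∩ CD ∥ BE]
4. E_y = -15  [BC ∥ ED ∩ CD ∥ BE]
   → E = (11, -15)

A = (56/5, -28/5)
E = (11, -15)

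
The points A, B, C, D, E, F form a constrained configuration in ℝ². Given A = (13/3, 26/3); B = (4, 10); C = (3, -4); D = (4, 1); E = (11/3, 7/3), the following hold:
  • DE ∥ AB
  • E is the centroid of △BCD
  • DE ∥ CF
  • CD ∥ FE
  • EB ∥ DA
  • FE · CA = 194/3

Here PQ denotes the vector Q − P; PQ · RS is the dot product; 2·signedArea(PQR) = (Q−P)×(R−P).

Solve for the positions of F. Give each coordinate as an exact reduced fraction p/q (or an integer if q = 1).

F = (8/3, -8/3)

1. F_x = 8/3  [CD ∥ FE ∩ DE ∥ CF]
2. F_y = -8/3  [CD ∥ FE ∩ DE ∥ CF]
   → F = (8/3, -8/3)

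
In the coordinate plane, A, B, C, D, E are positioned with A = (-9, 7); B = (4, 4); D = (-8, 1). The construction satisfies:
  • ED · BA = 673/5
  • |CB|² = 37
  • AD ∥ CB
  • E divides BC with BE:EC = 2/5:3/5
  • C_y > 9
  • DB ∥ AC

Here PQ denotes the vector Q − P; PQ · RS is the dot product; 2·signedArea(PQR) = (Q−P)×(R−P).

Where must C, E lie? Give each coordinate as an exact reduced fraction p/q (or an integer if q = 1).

C = (3, 10)
E = (18/5, 32/5)

1. C_x = 3  [AD ∥ CB ∩ DB ∥ AC]
2. C_y = 10  [AD ∥ CB ∩ DB ∥ AC]
   → C = (3, 10)
3. E_x = 18/5  [E divides BC with BE:EC = 2/5:3/5]
4. E_y = 32/5  [E divides BC with BE:EC = 2/5:3/5]
   → E = (18/5, 32/5)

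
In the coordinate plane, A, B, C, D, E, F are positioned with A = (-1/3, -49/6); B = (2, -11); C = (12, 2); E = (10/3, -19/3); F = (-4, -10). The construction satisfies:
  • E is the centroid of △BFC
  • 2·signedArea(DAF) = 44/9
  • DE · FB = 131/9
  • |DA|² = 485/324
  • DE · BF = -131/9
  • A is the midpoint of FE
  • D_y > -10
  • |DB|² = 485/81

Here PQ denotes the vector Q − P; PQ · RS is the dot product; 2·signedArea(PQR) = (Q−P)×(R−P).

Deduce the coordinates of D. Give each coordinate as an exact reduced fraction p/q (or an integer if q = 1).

D = (4/9, -82/9)

1. D_x = 4/9  [DE · BF = -131/9 ∩ 2·signedArea(DAF) = 44/9]
2. D_y = -82/9  [DE · BF = -131/9 ∩ 2·signedArea(DAF) = 44/9]
   → D = (4/9, -82/9)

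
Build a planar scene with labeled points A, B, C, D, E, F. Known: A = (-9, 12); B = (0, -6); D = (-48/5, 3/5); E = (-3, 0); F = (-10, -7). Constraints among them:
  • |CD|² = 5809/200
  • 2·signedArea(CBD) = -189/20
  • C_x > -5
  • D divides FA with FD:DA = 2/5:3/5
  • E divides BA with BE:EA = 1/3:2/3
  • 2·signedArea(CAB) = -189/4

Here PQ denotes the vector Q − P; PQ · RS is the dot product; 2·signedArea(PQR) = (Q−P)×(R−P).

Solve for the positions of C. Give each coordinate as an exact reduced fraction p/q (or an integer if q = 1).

C = (-19/4, -7/4)

1. C_x = -19/4  [2·signedArea(CBD) = -189/20 ∩ 2·signedArea(CAB) = -189/4]
2. C_y = -7/4  [2·signedArea(CBD) = -189/20 ∩ 2·signedArea(CAB) = -189/4]
   → C = (-19/4, -7/4)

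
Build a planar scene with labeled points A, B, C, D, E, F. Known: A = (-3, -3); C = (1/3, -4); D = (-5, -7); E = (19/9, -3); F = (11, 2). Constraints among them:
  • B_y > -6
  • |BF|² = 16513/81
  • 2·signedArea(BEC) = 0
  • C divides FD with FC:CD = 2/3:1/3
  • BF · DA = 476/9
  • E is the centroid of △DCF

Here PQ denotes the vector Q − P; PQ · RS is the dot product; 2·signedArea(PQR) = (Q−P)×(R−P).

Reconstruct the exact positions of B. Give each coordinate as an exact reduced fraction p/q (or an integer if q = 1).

1. B_x = -13/9  [2·signedArea(BEC) = 0 ∩ BF · DA = 476/9]
2. B_y = -5  [2·signedArea(BEC) = 0 ∩ BF · DA = 476/9]
   → B = (-13/9, -5)

B = (-13/9, -5)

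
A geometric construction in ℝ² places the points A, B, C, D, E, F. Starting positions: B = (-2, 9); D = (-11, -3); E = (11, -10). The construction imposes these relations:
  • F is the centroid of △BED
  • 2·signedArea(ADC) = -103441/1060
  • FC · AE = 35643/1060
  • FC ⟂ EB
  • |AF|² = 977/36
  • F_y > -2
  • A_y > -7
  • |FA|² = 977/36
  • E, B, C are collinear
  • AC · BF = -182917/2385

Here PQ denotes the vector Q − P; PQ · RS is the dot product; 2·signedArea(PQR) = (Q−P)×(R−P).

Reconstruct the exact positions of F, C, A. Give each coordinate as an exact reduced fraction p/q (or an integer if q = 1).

A = (0, -13/2)
C = (5153/1590, 2131/1590)
F = (-2/3, -4/3)

1. F_x = -2/3  [F is the centroid of △BED]
2. F_y = -4/3  [F is the centroid of △BED]
   → F = (-2/3, -4/3)
3. C_x = 5153/1590  [E, B, C are collinear ∩ FC ⟂ EB]
4. C_y = 2131/1590  [E, B, C are collinear ∩ FC ⟂ EB]
   → C = (5153/1590, 2131/1590)
5. A_x = 0  [AC · BF = -182917/2385 ∩ 2·signedArea(ADC) = -103441/1060]
6. A_y = -13/2  [AC · BF = -182917/2385 ∩ 2·signedArea(ADC) = -103441/1060]
   → A = (0, -13/2)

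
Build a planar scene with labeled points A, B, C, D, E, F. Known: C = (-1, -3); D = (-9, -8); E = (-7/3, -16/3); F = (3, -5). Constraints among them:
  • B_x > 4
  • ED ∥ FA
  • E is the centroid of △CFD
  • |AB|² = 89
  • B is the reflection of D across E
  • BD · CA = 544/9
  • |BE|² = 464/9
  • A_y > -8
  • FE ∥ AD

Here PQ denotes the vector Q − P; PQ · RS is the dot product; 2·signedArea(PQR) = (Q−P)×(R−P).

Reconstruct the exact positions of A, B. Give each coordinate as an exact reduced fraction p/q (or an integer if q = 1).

1. A_x = -11/3  [FE ∥ AD ∩ ED ∥ FA]
2. A_y = -23/3  [FE ∥ AD ∩ ED ∥ FA]
   → A = (-11/3, -23/3)
3. B_x = 13/3  [B is the reflection of D across E]
4. B_y = -8/3  [B is the reflection of D across E]
   → B = (13/3, -8/3)

A = (-11/3, -23/3)
B = (13/3, -8/3)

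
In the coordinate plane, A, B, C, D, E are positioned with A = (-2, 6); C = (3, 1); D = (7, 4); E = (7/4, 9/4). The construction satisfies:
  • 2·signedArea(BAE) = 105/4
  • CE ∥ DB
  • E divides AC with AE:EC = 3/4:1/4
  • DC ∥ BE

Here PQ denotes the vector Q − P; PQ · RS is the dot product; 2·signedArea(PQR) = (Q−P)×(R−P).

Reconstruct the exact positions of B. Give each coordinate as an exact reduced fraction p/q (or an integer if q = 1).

1. B_x = 23/4  [DC ∥ BE ∩ CE ∥ DB]
2. B_y = 21/4  [DC ∥ BE ∩ CE ∥ DB]
   → B = (23/4, 21/4)

B = (23/4, 21/4)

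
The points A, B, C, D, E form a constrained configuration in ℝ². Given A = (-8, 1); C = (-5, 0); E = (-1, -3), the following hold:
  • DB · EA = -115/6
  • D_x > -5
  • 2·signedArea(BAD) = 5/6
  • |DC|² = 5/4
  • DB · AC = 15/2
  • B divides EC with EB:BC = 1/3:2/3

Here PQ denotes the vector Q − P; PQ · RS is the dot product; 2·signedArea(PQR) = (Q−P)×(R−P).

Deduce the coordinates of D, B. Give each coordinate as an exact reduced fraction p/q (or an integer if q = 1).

1. B_x = -7/3  [B divides EC with EB:BC = 1/3:2/3]
2. B_y = -2  [B divides EC with EB:BC = 1/3:2/3]
   → B = (-7/3, -2)
3. D_x = -9/2  [DB · AC = 15/2 ∩ 2·signedArea(BAD) = 5/6]
4. D_y = -1  [DB · AC = 15/2 ∩ 2·signedArea(BAD) = 5/6]
   → D = (-9/2, -1)

B = (-7/3, -2)
D = (-9/2, -1)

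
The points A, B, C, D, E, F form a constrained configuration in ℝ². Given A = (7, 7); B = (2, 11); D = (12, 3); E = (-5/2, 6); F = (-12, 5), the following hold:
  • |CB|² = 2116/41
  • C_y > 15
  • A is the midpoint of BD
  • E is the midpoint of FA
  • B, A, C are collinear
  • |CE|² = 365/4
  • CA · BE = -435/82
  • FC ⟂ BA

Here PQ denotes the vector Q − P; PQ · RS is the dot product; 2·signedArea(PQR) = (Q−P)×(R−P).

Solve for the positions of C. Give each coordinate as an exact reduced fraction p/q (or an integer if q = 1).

1. C_x = -148/41  [B, A, C are collinear ∩ FC ⟂ BA]
2. C_y = 635/41  [B, A, C are collinear ∩ FC ⟂ BA]
   → C = (-148/41, 635/41)

C = (-148/41, 635/41)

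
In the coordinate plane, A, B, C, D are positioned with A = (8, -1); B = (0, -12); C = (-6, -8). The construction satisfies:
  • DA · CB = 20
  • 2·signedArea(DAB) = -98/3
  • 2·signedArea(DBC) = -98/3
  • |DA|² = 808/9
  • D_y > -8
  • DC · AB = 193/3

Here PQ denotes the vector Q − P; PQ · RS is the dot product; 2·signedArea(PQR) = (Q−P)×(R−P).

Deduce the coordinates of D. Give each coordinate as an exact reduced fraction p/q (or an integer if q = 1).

1. D_x = 2/3  [DC · AB = 193/3 ∩ 2·signedArea(DBC) = -98/3]
2. D_y = -7  [DC · AB = 193/3 ∩ 2·signedArea(DBC) = -98/3]
   → D = (2/3, -7)

D = (2/3, -7)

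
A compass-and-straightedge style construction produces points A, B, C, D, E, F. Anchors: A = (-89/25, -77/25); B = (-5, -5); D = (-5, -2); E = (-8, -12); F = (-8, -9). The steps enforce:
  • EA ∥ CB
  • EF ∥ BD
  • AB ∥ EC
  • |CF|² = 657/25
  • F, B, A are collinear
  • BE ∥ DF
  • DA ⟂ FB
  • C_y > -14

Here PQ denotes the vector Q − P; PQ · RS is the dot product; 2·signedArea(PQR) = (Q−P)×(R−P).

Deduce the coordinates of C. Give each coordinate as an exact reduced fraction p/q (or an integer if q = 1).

1. C_x = -236/25  [EA ∥ CB ∩ AB ∥ EC]
2. C_y = -348/25  [EA ∥ CB ∩ AB ∥ EC]
   → C = (-236/25, -348/25)

C = (-236/25, -348/25)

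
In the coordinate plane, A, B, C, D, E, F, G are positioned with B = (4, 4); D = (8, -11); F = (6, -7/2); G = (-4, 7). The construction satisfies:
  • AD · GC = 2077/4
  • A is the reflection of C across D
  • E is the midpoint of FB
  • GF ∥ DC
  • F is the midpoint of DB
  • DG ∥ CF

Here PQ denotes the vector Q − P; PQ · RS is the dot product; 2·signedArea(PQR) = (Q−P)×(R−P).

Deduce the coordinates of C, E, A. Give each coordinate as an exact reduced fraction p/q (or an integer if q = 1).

A = (-2, -1/2)
C = (18, -43/2)
E = (5, 1/4)

1. C_x = 18  [DG ∥ CF ∩ GF ∥ DC]
2. C_y = -43/2  [DG ∥ CF ∩ GF ∥ DC]
   → C = (18, -43/2)
3. E_x = 5  [E is the midpoint of FB]
4. E_y = 1/4  [E is the midpoint of FB]
   → E = (5, 1/4)
5. A_x = -2  [A is the reflection of C across D]
6. A_y = -1/2  [A is the reflection of C across D]
   → A = (-2, -1/2)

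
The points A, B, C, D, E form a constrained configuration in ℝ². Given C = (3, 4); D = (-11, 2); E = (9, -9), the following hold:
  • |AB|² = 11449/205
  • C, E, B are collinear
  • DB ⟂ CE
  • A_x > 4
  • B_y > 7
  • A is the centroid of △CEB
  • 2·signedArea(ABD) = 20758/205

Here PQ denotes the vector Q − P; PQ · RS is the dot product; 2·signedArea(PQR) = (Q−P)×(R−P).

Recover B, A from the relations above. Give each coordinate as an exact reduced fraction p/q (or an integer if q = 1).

1. B_x = 267/205  [C, E, B are collinear ∩ DB ⟂ CE]
2. B_y = 1574/205  [C, E, B are collinear ∩ DB ⟂ CE]
   → B = (267/205, 1574/205)
3. A_x = 909/205  [A is the centroid of △CEB]
4. A_y = 183/205  [A is the centroid of △CEB]
   → A = (909/205, 183/205)

A = (909/205, 183/205)
B = (267/205, 1574/205)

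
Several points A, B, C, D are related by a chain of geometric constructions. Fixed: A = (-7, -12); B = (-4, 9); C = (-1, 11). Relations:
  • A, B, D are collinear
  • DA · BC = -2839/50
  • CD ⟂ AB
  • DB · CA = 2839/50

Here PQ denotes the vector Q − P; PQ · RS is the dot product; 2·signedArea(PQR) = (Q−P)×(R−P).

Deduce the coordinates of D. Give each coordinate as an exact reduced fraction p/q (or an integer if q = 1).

D = (-183/50, 569/50)

1. D_x = -183/50  [A, B, D are collinear ∩ CD ⟂ AB]
2. D_y = 569/50  [A, B, D are collinear ∩ CD ⟂ AB]
   → D = (-183/50, 569/50)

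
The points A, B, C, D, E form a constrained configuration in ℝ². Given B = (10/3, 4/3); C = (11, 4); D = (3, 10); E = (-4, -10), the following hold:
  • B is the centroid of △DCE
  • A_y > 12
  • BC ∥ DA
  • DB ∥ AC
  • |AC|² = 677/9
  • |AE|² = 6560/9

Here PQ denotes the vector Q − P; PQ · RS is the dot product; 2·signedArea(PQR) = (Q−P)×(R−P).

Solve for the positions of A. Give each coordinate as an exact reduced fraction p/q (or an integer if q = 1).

1. A_x = 32/3  [DB ∥ AC ∩ BC ∥ DA]
2. A_y = 38/3  [DB ∥ AC ∩ BC ∥ DA]
   → A = (32/3, 38/3)

A = (32/3, 38/3)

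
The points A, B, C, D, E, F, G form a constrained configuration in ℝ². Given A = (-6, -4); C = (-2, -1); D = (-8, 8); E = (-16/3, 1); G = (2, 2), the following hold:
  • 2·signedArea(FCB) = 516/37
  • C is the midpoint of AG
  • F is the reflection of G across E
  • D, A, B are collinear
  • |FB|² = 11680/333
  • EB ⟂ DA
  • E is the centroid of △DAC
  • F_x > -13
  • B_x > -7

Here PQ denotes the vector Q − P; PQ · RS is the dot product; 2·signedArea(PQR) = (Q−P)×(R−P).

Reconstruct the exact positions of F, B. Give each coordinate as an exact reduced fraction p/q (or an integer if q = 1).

B = (-754/111, 28/37)
F = (-38/3, 0)

1. F_x = -38/3  [F is the reflection of G across E]
2. F_y = 0  [F is the reflection of G across E]
   → F = (-38/3, 0)
3. B_x = -754/111  [D, A, B are collinear ∩ EB ⟂ DA]
4. B_y = 28/37  [D, A, B are collinear ∩ EB ⟂ DA]
   → B = (-754/111, 28/37)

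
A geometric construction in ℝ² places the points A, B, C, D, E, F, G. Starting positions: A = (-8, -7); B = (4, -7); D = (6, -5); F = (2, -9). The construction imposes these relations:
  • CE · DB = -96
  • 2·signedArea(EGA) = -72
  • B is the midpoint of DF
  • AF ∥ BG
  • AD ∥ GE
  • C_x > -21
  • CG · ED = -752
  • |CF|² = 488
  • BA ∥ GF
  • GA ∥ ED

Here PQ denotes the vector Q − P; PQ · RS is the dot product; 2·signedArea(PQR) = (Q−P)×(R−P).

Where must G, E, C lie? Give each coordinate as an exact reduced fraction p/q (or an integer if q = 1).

1. G_x = 14  [BA ∥ GF ∩ AF ∥ BG]
2. G_y = -9  [BA ∥ GF ∩ AF ∥ BG]
   → G = (14, -9)
3. E_x = 28  [GA ∥ ED ∩ AD ∥ GE]
4. E_y = -7  [GA ∥ ED ∩ AD ∥ GE]
   → E = (28, -7)
5. C_x = -20  [CG · ED = -752 ∩ CE · DB = -96]
6. C_y = -7  [CG · ED = -752 ∩ CE · DB = -96]
   → C = (-20, -7)

C = (-20, -7)
E = (28, -7)
G = (14, -9)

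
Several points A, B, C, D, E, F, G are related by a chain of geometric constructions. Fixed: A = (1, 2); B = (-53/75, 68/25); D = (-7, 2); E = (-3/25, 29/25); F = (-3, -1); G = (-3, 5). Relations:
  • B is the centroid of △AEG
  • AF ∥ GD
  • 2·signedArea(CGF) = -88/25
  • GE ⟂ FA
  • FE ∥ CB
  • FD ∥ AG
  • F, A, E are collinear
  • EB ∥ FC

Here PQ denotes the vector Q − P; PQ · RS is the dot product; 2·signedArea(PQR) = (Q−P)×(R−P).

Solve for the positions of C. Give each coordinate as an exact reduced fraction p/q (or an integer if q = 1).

C = (-269/75, 14/25)

1. C_x = -269/75  [FE ∥ CB ∩ EB ∥ FC]
2. C_y = 14/25  [FE ∥ CB ∩ EB ∥ FC]
   → C = (-269/75, 14/25)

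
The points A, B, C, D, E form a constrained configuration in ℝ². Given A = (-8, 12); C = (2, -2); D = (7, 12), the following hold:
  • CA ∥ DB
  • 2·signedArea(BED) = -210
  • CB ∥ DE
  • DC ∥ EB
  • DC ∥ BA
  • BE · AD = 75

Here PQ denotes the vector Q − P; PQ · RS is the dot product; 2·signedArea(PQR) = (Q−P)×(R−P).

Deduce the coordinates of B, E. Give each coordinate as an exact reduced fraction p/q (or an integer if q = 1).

1. B_x = -3  [DC ∥ BA ∩ CA ∥ DB]
2. B_y = 26  [DC ∥ BA ∩ CA ∥ DB]
   → B = (-3, 26)
3. E_x = 2  [DC ∥ EB ∩ CB ∥ DE]
4. E_y = 40  [DC ∥ EB ∩ CB ∥ DE]
   → E = (2, 40)

B = (-3, 26)
E = (2, 40)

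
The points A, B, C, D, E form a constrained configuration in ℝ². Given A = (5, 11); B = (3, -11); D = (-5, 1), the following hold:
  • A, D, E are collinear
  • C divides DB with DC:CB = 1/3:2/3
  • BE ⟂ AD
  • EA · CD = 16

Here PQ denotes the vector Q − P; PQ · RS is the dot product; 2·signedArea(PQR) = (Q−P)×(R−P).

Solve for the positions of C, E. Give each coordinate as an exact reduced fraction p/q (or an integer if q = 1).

C = (-7/3, -3)
E = (-7, -1)

1. C_x = -7/3  [C divides DB with DC:CB = 1/3:2/3]
2. C_y = -3  [C divides DB with DC:CB = 1/3:2/3]
   → C = (-7/3, -3)
3. E_x = -7  [A, D, E are collinear ∩ BE ⟂ AD]
4. E_y = -1  [A, D, E are collinear ∩ BE ⟂ AD]
   → E = (-7, -1)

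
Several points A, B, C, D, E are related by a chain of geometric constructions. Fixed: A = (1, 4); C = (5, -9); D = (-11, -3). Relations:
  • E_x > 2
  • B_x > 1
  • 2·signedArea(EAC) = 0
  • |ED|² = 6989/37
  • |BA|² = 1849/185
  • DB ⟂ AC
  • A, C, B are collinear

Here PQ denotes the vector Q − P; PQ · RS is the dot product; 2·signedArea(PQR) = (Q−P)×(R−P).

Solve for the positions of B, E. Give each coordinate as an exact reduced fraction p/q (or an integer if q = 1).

1. B_x = 357/185  [A, C, B are collinear ∩ DB ⟂ AC]
2. B_y = 181/185  [A, C, B are collinear ∩ DB ⟂ AC]
   → B = (357/185, 181/185)
3. E_x = 489/185  [line 13·x + 4·y + -29 = 0 ∩ |ED|² = 6989/37]
4. E_y = -248/185  [line 13·x + 4·y + -29 = 0 ∩ |ED|² = 6989/37]
   → E = (489/185, -248/185)

B = (357/185, 181/185)
E = (489/185, -248/185)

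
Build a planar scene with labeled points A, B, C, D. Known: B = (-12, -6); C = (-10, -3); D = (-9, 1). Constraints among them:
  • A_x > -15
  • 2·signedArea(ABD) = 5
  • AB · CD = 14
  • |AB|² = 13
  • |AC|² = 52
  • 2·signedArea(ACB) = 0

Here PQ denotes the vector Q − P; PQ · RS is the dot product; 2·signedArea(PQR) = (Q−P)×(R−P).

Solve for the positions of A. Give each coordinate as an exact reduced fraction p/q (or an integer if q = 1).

A = (-14, -9)

1. A_x = -14  [2·signedArea(ACB) = 0 ∩ AB · CD = 14]
2. A_y = -9  [2·signedArea(ACB) = 0 ∩ AB · CD = 14]
   → A = (-14, -9)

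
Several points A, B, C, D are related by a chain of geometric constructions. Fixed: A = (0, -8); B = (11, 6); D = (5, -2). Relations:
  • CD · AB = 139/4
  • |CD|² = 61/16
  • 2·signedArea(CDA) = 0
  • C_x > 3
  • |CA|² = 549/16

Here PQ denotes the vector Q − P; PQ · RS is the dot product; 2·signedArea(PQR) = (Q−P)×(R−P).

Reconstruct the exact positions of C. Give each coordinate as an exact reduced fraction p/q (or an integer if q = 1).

1. C_x = 15/4  [2·signedArea(CDA) = 0 ∩ CD · AB = 139/4]
2. C_y = -7/2  [2·signedArea(CDA) = 0 ∩ CD · AB = 139/4]
   → C = (15/4, -7/2)

C = (15/4, -7/2)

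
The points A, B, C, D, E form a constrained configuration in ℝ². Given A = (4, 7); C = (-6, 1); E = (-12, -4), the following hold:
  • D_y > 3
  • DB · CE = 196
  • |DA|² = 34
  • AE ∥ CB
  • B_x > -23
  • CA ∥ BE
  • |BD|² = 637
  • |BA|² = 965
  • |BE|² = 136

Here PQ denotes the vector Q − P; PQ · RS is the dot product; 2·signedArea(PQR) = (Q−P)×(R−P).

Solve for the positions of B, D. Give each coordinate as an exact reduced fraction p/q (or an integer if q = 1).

1. B_x = -22  [CA ∥ BE ∩ AE ∥ CB]
2. B_y = -10  [CA ∥ BE ∩ AE ∥ CB]
   → B = (-22, -10)
3. D_x = -1  [line 6·x + 5·y + -14 = 0 ∩ |DA|² = 34]
4. D_y = 4  [line 6·x + 5·y + -14 = 0 ∩ |DA|² = 34]
   → D = (-1, 4)

B = (-22, -10)
D = (-1, 4)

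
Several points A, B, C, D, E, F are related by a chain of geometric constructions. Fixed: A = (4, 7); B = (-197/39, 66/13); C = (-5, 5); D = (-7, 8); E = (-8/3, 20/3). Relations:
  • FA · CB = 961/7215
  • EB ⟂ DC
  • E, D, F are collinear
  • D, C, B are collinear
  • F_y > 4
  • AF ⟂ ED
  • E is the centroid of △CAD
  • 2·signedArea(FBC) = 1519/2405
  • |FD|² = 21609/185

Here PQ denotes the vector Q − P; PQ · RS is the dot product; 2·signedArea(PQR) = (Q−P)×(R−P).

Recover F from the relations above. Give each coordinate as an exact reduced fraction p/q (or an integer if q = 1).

1. F_x = 616/185  [E, D, F are collinear ∩ AF ⟂ ED]
2. F_y = 892/185  [E, D, F are collinear ∩ AF ⟂ ED]
   → F = (616/185, 892/185)

F = (616/185, 892/185)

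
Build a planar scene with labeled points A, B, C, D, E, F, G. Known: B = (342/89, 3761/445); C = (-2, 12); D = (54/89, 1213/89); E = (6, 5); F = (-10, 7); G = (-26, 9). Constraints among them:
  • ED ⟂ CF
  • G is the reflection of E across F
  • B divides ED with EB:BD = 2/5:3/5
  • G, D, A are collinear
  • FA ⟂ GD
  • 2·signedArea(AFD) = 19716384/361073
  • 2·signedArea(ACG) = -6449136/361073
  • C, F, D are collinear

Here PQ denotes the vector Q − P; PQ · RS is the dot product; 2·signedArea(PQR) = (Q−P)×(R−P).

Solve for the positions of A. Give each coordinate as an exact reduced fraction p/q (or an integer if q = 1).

A = (-3902426/361073, 4204055/361073)

1. A_x = -3902426/361073  [G, D, A are collinear ∩ FA ⟂ GD]
2. A_y = 4204055/361073  [G, D, A are collinear ∩ FA ⟂ GD]
   → A = (-3902426/361073, 4204055/361073)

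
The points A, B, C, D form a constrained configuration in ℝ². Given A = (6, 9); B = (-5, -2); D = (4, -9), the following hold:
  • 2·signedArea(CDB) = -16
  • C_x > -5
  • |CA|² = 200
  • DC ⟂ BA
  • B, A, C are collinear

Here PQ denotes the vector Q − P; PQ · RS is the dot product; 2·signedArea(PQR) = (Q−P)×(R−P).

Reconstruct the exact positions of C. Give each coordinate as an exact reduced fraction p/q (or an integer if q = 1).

C = (-4, -1)

1. C_x = -4  [B, A, C are collinear ∩ DC ⟂ BA]
2. C_y = -1  [B, A, C are collinear ∩ DC ⟂ BA]
   → C = (-4, -1)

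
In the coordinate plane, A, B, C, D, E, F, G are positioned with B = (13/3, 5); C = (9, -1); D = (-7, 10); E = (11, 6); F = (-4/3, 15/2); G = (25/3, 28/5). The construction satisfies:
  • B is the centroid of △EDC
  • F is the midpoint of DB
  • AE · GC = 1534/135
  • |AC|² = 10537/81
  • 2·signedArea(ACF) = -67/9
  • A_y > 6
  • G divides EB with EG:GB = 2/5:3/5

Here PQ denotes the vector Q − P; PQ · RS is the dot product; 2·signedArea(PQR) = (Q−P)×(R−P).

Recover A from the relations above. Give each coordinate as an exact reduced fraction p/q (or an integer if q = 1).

A = (5/9, 20/3)

1. A_x = 5/9  [2·signedArea(ACF) = -67/9 ∩ AE · GC = 1534/135]
2. A_y = 20/3  [2·signedArea(ACF) = -67/9 ∩ AE · GC = 1534/135]
   → A = (5/9, 20/3)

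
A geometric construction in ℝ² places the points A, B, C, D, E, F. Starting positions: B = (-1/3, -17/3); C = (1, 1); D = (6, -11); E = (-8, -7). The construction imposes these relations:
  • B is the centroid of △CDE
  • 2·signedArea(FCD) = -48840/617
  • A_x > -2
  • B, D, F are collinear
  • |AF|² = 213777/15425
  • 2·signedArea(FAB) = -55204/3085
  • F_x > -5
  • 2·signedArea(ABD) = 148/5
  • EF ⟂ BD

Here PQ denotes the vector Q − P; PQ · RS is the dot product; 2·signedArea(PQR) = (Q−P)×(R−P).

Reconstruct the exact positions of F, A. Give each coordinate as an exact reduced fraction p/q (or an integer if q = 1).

A = (-657/617, -1163/3085)
F = (-2568/617, -1507/617)

1. F_x = -2568/617  [B, D, F are collinear ∩ EF ⟂ BD]
2. F_y = -1507/617  [B, D, F are collinear ∩ EF ⟂ BD]
   → F = (-2568/617, -1507/617)
3. A_x = -657/617  [line 16/3·x + 19/3·y + 121/15 = 0 ∩ |AF|² = 213777/15425]
4. A_y = -1163/3085  [line 16/3·x + 19/3·y + 121/15 = 0 ∩ |AF|² = 213777/15425]
   → A = (-657/617, -1163/3085)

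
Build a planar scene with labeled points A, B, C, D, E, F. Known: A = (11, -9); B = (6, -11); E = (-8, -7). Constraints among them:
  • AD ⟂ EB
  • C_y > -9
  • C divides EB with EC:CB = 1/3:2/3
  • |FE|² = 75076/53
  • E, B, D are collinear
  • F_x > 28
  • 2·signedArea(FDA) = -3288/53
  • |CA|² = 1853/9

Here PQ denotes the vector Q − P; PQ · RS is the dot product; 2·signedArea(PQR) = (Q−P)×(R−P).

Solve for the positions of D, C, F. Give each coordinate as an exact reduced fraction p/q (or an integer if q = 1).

C = (-10/3, -25/3)
D = (535/53, -645/53)
F = (1494/53, -919/53)

1. D_x = 535/53  [E, B, D are collinear ∩ AD ⟂ EB]
2. D_y = -645/53  [E, B, D are collinear ∩ AD ⟂ EB]
   → D = (535/53, -645/53)
3. C_x = -10/3  [C divides EB with EC:CB = 1/3:2/3]
4. C_y = -25/3  [C divides EB with EC:CB = 1/3:2/3]
   → C = (-10/3, -25/3)
5. F_x = 1494/53  [line -168/53·x + 48/53·y + 5568/53 = 0 ∩ |FE|² = 75076/53]
6. F_y = -919/53  [line -168/53·x + 48/53·y + 5568/53 = 0 ∩ |FE|² = 75076/53]
   → F = (1494/53, -919/53)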